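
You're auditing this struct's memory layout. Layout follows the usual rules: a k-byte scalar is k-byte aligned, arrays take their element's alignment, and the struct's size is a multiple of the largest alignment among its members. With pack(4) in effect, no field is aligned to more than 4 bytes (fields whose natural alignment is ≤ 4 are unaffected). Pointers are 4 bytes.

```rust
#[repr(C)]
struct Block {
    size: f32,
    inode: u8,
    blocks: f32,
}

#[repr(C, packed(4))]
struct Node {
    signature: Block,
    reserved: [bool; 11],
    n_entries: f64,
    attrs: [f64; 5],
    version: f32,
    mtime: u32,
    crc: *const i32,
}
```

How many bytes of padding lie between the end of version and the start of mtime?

0

Block: @0: size [4B, align 4] → 4; @4: inode [1B, align 1] → 5; +3 pad (align 4); @8: blocks [4B, align 4] → 12; size 12, align 4
@0: signature [12B, align 4] → 12
@12: reserved [11B, align 1] → 23
+1 pad (align 4)
@24: n_entries [8B, align 4] → 32
@32: attrs [40B, align 4] → 72
@72: version [4B, align 4] → 76
@76: mtime [4B, align 4] → 80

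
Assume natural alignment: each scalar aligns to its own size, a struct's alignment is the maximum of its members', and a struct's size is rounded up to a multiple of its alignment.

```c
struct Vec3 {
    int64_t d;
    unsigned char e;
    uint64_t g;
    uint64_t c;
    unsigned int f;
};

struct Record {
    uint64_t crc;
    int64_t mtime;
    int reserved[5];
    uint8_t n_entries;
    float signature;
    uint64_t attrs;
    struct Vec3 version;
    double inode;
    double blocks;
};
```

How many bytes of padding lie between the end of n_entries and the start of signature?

Vec3: 0..8  d  (8B, 8-aligned); 8..9  e  (1B, 1-aligned); 9..16  -- padding (7B); 16..24  g  (8B, 8-aligned); 24..32  c  (8B, 8-aligned); 32..36  f  (4B, 4-aligned); 36..40  -- tail padding (4B); sizeof = 40, alignof = 8
0..8  crc  (8B, 8-aligned)
8..16  mtime  (8B, 8-aligned)
16..36  reserved  (20B, 4-aligned)
36..37  n_entries  (1B, 1-aligned)
37..40  -- padding (3B)
40..44  signature  (4B, 4-aligned)

3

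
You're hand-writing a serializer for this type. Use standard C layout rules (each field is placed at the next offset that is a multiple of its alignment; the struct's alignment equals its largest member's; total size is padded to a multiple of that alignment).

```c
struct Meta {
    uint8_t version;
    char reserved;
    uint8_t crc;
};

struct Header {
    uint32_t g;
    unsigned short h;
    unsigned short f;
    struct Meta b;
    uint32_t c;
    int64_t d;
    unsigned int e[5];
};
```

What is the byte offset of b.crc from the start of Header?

Meta: @0: version [1B, align 1] → 1; @1: reserved [1B, align 1] → 2; @2: crc [1B, align 1] → 3; size 3, align 1
@0: g [4B, align 4] → 4
@4: h [2B, align 2] → 6
@6: f [2B, align 2] → 8
@8: b [3B, align 1] → 11
within Meta: crc at 2
8 + 2 = 10

10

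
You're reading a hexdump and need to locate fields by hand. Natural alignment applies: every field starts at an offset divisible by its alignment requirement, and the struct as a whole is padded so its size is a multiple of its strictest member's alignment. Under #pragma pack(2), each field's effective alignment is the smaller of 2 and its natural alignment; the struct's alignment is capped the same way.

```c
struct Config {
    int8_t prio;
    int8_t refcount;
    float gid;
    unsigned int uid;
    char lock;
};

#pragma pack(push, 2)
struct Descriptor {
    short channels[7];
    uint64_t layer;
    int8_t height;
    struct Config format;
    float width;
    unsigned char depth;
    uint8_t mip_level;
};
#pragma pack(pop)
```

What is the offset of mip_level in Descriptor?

45

Config: prio at 0 (size 1, align 1) → ends 1; refcount at 1 (size 1, align 1) → ends 2; pad 2 to align 4 for gid; gid at 4 (size 4, align 4) → ends 8; uid at 8 (size 4, align 4) → ends 12; lock at 12 (size 1, align 1) → ends 13; tail pad 3 to reach multiple of 4; total 16 bytes, alignment 4
channels at 0 (size 14, align 2) → ends 14
layer at 14 (size 8, align 2) → ends 22
height at 22 (size 1, align 1) → ends 23
pad 1 to align 2 for format
format at 24 (size 16, align 2) → ends 40
width at 40 (size 4, align 2) → ends 44
depth at 44 (size 1, align 1) → ends 45
mip_level at 45 (size 1, align 1) → ends 46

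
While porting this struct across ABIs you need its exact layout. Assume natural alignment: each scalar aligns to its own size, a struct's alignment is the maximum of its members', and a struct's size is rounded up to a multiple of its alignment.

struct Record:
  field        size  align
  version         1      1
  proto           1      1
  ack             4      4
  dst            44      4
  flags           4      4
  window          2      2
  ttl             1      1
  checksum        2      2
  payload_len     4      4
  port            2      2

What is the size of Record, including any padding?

version at 0 (size 1, align 1) → ends 1
proto at 1 (size 1, align 1) → ends 2
pad 2 to align 4 for ack
ack at 4 (size 4, align 4) → ends 8
dst at 8 (size 44, align 4) → ends 52
flags at 52 (size 4, align 4) → ends 56
window at 56 (size 2, align 2) → ends 58
ttl at 58 (size 1, align 1) → ends 59
pad 1 to align 2 for checksum
checksum at 60 (size 2, align 2) → ends 62
pad 2 to align 4 for payload_len
payload_len at 64 (size 4, align 4) → ends 68
port at 68 (size 2, align 2) → ends 70
tail pad 2 to reach multiple of 4
total 72 bytes, alignment 4

72 bytes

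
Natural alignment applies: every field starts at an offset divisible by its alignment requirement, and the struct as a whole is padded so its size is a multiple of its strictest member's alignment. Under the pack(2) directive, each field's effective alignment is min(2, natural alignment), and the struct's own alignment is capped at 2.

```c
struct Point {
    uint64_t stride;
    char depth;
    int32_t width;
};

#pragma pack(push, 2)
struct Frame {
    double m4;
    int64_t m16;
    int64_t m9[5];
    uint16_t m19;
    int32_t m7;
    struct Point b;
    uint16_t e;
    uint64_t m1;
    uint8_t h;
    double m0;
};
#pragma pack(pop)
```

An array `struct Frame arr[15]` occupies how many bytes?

1470

Point: @0: stride [8B, align 8] → 8; @8: depth [1B, align 1] → 9; +3 pad (align 4); @12: width [4B, align 4] → 16; size 16, align 8
@0: m4 [8B, align 2] → 8
@8: m16 [8B, align 2] → 16
@16: m9 [40B, align 2] → 56
@56: m19 [2B, align 2] → 58
@58: m7 [4B, align 2] → 62
@62: b [16B, align 2] → 78
@78: e [2B, align 2] → 80
@80: m1 [8B, align 2] → 88
@88: h [1B, align 1] → 89
+1 pad (align 2)
@90: m0 [8B, align 2] → 98
size 98, align 2
array of 15: 15 × 98 = 1470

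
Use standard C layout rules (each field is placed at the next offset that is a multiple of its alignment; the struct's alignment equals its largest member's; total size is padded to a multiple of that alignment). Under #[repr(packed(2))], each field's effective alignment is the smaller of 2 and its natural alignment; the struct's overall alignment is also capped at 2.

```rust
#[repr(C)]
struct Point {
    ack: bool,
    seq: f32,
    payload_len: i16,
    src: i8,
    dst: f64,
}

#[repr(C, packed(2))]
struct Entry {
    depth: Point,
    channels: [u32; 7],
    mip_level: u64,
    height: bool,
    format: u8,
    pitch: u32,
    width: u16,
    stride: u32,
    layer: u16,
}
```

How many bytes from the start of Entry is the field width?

66

Point: 0..1  ack  (1B, 1-aligned); 1..4  -- padding (3B); 4..8  seq  (4B, 4-aligned); 8..10  payload_len  (2B, 2-aligned); 10..11  src  (1B, 1-aligned); 11..16  -- padding (5B); 16..24  dst  (8B, 8-aligned); sizeof = 24, alignof = 8
0..24  depth  (24B, 2-aligned)
24..52  channels  (28B, 2-aligned)
52..60  mip_level  (8B, 2-aligned)
60..61  height  (1B, 1-aligned)
61..62  format  (1B, 1-aligned)
62..66  pitch  (4B, 2-aligned)
66..68  width  (2B, 2-aligned)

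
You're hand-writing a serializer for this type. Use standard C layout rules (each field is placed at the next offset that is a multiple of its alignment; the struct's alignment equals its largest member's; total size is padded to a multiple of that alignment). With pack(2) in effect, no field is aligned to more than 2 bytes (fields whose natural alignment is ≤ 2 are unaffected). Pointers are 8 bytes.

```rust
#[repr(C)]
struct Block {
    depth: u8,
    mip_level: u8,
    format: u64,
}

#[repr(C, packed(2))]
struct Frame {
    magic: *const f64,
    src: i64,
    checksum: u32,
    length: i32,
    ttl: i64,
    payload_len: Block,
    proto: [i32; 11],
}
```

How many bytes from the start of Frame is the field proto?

Block: 0..1  depth  (1B, 1-aligned); 1..2  mip_level  (1B, 1-aligned); 2..8  -- padding (6B); 8..16  format  (8B, 8-aligned); sizeof = 16, alignof = 8
0..8  magic  (8B, 2-aligned)
8..16  src  (8B, 2-aligned)
16..20  checksum  (4B, 2-aligned)
20..24  length  (4B, 2-aligned)
24..32  ttl  (8B, 2-aligned)
32..48  payload_len  (16B, 2-aligned)
48..92  proto  (44B, 2-aligned)

48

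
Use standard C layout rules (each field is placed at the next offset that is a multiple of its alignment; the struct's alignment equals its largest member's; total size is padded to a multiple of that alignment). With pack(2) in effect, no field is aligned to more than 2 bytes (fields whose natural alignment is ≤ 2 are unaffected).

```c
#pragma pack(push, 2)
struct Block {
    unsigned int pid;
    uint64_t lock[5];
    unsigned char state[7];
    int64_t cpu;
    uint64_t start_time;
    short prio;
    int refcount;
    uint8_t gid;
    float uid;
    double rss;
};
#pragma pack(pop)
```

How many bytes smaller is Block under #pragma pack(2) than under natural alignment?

natural layout:
  pid at 0 (size 4, align 4) → ends 4
  pad 4 to align 8 for lock
  lock at 8 (size 40, align 8) → ends 48
  state at 48 (size 7, align 1) → ends 55
  pad 1 to align 8 for cpu
  cpu at 56 (size 8, align 8) → ends 64
  start_time at 64 (size 8, align 8) → ends 72
  prio at 72 (size 2, align 2) → ends 74
  pad 2 to align 4 for refcount
  refcount at 76 (size 4, align 4) → ends 80
  gid at 80 (size 1, align 1) → ends 81
  pad 3 to align 4 for uid
  uid at 84 (size 4, align 4) → ends 88
  rss at 88 (size 8, align 8) → ends 96
  total 96 bytes, alignment 8
packed(2) layout:
  pid at 0 (size 4, align 2) → ends 4
  lock at 4 (size 40, align 2) → ends 44
  state at 44 (size 7, align 1) → ends 51
  pad 1 to align 2 for cpu
  cpu at 52 (size 8, align 2) → ends 60
  start_time at 60 (size 8, align 2) → ends 68
  prio at 68 (size 2, align 2) → ends 70
  refcount at 70 (size 4, align 2) → ends 74
  gid at 74 (size 1, align 1) → ends 75
  pad 1 to align 2 for uid
  uid at 76 (size 4, align 2) → ends 80
  rss at 80 (size 8, align 2) → ends 88
  total 88 bytes, alignment 2
96 − 88 = 8

8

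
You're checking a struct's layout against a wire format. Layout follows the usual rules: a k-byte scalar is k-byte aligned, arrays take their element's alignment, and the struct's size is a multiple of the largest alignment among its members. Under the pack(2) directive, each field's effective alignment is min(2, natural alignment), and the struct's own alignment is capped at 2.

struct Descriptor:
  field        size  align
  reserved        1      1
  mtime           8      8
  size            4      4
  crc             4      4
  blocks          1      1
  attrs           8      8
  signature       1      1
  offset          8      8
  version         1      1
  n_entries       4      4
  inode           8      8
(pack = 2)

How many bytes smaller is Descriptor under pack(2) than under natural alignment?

20

natural layout:
  @0: reserved [1B, align 1] → 1
  +7 pad (align 8)
  @8: mtime [8B, align 8] → 16
  @16: size [4B, align 4] → 20
  @20: crc [4B, align 4] → 24
  @24: blocks [1B, align 1] → 25
  +7 pad (align 8)
  @32: attrs [8B, align 8] → 40
  @40: signature [1B, align 1] → 41
  +7 pad (align 8)
  @48: offset [8B, align 8] → 56
  @56: version [1B, align 1] → 57
  +3 pad (align 4)
  @60: n_entries [4B, align 4] → 64
  @64: inode [8B, align 8] → 72
  size 72, align 8
packed(2) layout:
  @0: reserved [1B, align 1] → 1
  +1 pad (align 2)
  @2: mtime [8B, align 2] → 10
  @10: size [4B, align 2] → 14
  @14: crc [4B, align 2] → 18
  @18: blocks [1B, align 1] → 19
  +1 pad (align 2)
  @20: attrs [8B, align 2] → 28
  @28: signature [1B, align 1] → 29
  +1 pad (align 2)
  @30: offset [8B, align 2] → 38
  @38: version [1B, align 1] → 39
  +1 pad (align 2)
  @40: n_entries [4B, align 2] → 44
  @44: inode [8B, align 2] → 52
  size 52, align 2
72 − 52 = 20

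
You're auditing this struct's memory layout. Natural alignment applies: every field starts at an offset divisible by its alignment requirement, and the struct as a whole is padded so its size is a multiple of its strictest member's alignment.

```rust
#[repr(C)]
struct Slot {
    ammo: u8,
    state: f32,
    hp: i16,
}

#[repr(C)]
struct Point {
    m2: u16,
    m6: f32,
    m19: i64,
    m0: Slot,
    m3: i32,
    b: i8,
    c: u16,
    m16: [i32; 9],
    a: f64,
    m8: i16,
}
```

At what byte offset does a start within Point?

72

Slot: @0: ammo [1B, align 1] → 1; +3 pad (align 4); @4: state [4B, align 4] → 8; @8: hp [2B, align 2] → 10; +2 tail pad (align 4); size 12, align 4
@0: m2 [2B, align 2] → 2
+2 pad (align 4)
@4: m6 [4B, align 4] → 8
@8: m19 [8B, align 8] → 16
@16: m0 [12B, align 4] → 28
@28: m3 [4B, align 4] → 32
@32: b [1B, align 1] → 33
+1 pad (align 2)
@34: c [2B, align 2] → 36
@36: m16 [36B, align 4] → 72
@72: a [8B, align 8] → 80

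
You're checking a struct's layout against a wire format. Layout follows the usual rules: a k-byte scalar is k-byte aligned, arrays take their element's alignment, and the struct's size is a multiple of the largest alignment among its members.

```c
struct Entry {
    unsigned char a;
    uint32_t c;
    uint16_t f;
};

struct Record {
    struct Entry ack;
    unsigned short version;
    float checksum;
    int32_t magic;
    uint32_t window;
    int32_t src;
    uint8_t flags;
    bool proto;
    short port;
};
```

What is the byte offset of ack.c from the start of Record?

4

Entry: a at 0 (size 1, align 1) → ends 1; pad 3 to align 4 for c; c at 4 (size 4, align 4) → ends 8; f at 8 (size 2, align 2) → ends 10; tail pad 2 to reach multiple of 4; total 12 bytes, alignment 4
ack at 0 (size 12, align 4) → ends 12
within Entry: c at 4
0 + 4 = 4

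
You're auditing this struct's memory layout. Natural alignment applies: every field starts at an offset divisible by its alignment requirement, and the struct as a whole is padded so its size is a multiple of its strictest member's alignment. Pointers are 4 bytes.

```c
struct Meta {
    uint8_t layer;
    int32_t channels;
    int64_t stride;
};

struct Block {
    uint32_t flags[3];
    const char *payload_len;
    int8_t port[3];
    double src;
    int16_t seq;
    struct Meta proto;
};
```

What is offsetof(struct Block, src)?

24

Meta: @0: layer [1B, align 1] → 1; +3 pad (align 4); @4: channels [4B, align 4] → 8; @8: stride [8B, align 8] → 16; size 16, align 8
@0: flags [12B, align 4] → 12
@12: payload_len [4B, align 4] → 16
@16: port [3B, align 1] → 19
+5 pad (align 8)
@24: src [8B, align 8] → 32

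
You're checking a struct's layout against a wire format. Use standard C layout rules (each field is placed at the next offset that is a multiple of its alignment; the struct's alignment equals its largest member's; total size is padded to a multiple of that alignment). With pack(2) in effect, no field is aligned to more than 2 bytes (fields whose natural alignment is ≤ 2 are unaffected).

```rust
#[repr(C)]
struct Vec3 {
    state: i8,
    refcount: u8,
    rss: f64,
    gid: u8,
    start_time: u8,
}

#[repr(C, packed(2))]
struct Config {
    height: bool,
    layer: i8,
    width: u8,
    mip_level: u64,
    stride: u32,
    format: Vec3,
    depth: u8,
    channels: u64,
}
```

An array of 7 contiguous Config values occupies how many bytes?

Vec3: 0..1  state  (1B, 1-aligned); 1..2  refcount  (1B, 1-aligned); 2..8  -- padding (6B); 8..16  rss  (8B, 8-aligned); 16..17  gid  (1B, 1-aligned); 17..18  start_time  (1B, 1-aligned); 18..24  -- tail padding (6B); sizeof = 24, alignof = 8
0..1  height  (1B, 1-aligned)
1..2  layer  (1B, 1-aligned)
2..3  width  (1B, 1-aligned)
3..4  -- padding (1B)
4..12  mip_level  (8B, 2-aligned)
12..16  stride  (4B, 2-aligned)
16..40  format  (24B, 2-aligned)
40..41  depth  (1B, 1-aligned)
41..42  -- padding (1B)
42..50  channels  (8B, 2-aligned)
sizeof = 50, alignof = 2
array of 7: 7 × 50 = 350

350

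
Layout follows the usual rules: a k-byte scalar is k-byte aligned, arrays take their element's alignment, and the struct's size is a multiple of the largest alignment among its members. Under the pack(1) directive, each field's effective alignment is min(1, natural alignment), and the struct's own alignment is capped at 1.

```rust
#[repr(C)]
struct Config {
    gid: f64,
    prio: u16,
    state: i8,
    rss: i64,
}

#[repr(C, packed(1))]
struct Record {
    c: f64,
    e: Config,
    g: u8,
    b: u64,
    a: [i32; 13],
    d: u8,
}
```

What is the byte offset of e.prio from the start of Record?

Config: @0: gid [8B, align 8] → 8; @8: prio [2B, align 2] → 10; @10: state [1B, align 1] → 11; +5 pad (align 8); @16: rss [8B, align 8] → 24; size 24, align 8
@0: c [8B, align 1] → 8
@8: e [24B, align 1] → 32
within Config: prio at 8
8 + 8 = 16

16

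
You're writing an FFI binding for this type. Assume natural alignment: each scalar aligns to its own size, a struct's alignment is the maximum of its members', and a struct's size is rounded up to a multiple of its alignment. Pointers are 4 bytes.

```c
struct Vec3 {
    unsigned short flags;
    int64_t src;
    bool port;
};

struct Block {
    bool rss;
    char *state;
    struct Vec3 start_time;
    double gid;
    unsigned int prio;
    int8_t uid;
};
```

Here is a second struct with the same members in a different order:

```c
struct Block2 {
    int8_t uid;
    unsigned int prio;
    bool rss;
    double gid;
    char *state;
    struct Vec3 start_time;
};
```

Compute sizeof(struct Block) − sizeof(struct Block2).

-8

Vec3: flags at 0 (size 2, align 2) → ends 2; pad 6 to align 8 for src; src at 8 (size 8, align 8) → ends 16; port at 16 (size 1, align 1) → ends 17; tail pad 7 to reach multiple of 8; total 24 bytes, alignment 8
rss at 0 (size 1, align 1) → ends 1
pad 3 to align 4 for state
state at 4 (size 4, align 4) → ends 8
start_time at 8 (size 24, align 8) → ends 32
gid at 32 (size 8, align 8) → ends 40
prio at 40 (size 4, align 4) → ends 44
uid at 44 (size 1, align 1) → ends 45
tail pad 3 to reach multiple of 8
total 48 bytes, alignment 8
— Block2 —
uid at 0 (size 1, align 1) → ends 1
pad 3 to align 4 for prio
prio at 4 (size 4, align 4) → ends 8
rss at 8 (size 1, align 1) → ends 9
pad 7 to align 8 for gid
gid at 16 (size 8, align 8) → ends 24
state at 24 (size 4, align 4) → ends 28
pad 4 to align 8 for start_time
start_time at 32 (size 24, align 8) → ends 56
total 56 bytes, alignment 8
48 − 56 = -8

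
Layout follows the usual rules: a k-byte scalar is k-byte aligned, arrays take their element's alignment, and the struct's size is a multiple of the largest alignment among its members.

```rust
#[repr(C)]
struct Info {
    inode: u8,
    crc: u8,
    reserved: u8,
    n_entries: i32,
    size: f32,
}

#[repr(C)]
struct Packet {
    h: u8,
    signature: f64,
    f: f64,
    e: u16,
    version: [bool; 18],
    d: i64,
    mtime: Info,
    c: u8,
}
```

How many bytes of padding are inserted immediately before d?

Info: @0: inode [1B, align 1] → 1; @1: crc [1B, align 1] → 2; @2: reserved [1B, align 1] → 3; +1 pad (align 4); @4: n_entries [4B, align 4] → 8; @8: size [4B, align 4] → 12; size 12, align 4
@0: h [1B, align 1] → 1
+7 pad (align 8)
@8: signature [8B, align 8] → 16
@16: f [8B, align 8] → 24
@24: e [2B, align 2] → 26
@26: version [18B, align 1] → 44
+4 pad (align 8)
@48: d [8B, align 8] → 56

4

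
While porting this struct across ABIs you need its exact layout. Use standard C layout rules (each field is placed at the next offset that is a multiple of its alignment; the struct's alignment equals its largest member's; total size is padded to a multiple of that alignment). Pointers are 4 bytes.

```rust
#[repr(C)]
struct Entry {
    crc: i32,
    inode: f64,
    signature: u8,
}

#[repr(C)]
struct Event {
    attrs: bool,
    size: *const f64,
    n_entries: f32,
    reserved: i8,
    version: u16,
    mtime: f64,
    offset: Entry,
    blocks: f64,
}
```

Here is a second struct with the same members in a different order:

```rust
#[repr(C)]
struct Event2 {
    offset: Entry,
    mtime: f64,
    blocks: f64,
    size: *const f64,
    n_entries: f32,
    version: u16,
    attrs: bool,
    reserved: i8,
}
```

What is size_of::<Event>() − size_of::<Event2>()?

0

Entry: @0: crc [4B, align 4] → 4; +4 pad (align 8); @8: inode [8B, align 8] → 16; @16: signature [1B, align 1] → 17; +7 tail pad (align 8); size 24, align 8
@0: attrs [1B, align 1] → 1
+3 pad (align 4)
@4: size [4B, align 4] → 8
@8: n_entries [4B, align 4] → 12
@12: reserved [1B, align 1] → 13
+1 pad (align 2)
@14: version [2B, align 2] → 16
@16: mtime [8B, align 8] → 24
@24: offset [24B, align 8] → 48
@48: blocks [8B, align 8] → 56
size 56, align 8
— Event2 —
@0: offset [24B, align 8] → 24
@24: mtime [8B, align 8] → 32
@32: blocks [8B, align 8] → 40
@40: size [4B, align 4] → 44
@44: n_entries [4B, align 4] → 48
@48: version [2B, align 2] → 50
@50: attrs [1B, align 1] → 51
@51: reserved [1B, align 1] → 52
+4 tail pad (align 8)
size 56, align 8
56 − 56 = 0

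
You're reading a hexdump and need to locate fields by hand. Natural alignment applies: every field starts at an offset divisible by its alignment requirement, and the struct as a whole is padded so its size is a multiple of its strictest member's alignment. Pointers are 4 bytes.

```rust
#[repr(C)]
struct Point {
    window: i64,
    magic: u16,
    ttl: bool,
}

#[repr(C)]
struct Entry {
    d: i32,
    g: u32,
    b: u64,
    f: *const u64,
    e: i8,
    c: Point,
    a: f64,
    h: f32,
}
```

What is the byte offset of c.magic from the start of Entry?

Point: window at 0 (size 8, align 8) → ends 8; magic at 8 (size 2, align 2) → ends 10; ttl at 10 (size 1, align 1) → ends 11; tail pad 5 to reach multiple of 8; total 16 bytes, alignment 8
d at 0 (size 4, align 4) → ends 4
g at 4 (size 4, align 4) → ends 8
b at 8 (size 8, align 8) → ends 16
f at 16 (size 4, align 4) → ends 20
e at 20 (size 1, align 1) → ends 21
pad 3 to align 8 for c
c at 24 (size 16, align 8) → ends 40
within Point: magic at 8
24 + 8 = 32

32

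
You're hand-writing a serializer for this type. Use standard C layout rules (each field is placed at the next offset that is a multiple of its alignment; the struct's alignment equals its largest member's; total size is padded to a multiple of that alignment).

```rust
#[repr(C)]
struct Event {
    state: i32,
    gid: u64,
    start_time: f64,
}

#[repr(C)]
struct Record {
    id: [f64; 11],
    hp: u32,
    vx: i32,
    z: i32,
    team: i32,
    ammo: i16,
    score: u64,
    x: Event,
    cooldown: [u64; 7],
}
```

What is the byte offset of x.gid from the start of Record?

128

Event: state at 0 (size 4, align 4) → ends 4; pad 4 to align 8 for gid; gid at 8 (size 8, align 8) → ends 16; start_time at 16 (size 8, align 8) → ends 24; total 24 bytes, alignment 8
id at 0 (size 88, align 8) → ends 88
hp at 88 (size 4, align 4) → ends 92
vx at 92 (size 4, align 4) → ends 96
z at 96 (size 4, align 4) → ends 100
team at 100 (size 4, align 4) → ends 104
ammo at 104 (size 2, align 2) → ends 106
pad 6 to align 8 for score
score at 112 (size 8, align 8) → ends 120
x at 120 (size 24, align 8) → ends 144
within Event: gid at 8
120 + 8 = 128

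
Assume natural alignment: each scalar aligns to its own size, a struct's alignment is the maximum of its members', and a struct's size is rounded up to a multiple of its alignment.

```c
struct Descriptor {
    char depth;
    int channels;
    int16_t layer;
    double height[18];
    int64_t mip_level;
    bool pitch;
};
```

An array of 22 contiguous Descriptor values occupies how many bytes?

3872

@0: depth [1B, align 1] → 1
+3 pad (align 4)
@4: channels [4B, align 4] → 8
@8: layer [2B, align 2] → 10
+6 pad (align 8)
@16: height [144B, align 8] → 160
@160: mip_level [8B, align 8] → 168
@168: pitch [1B, align 1] → 169
+7 tail pad (align 8)
size 176, align 8
array of 22: 22 × 176 = 3872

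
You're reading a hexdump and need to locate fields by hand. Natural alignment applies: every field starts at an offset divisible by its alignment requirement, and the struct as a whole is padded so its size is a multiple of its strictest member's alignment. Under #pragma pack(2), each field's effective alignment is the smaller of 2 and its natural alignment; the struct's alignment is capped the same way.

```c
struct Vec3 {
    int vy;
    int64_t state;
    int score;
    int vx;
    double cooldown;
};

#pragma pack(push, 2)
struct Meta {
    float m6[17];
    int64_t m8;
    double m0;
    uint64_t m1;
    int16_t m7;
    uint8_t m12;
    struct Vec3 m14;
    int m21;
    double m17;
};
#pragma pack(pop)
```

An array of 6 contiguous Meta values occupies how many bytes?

Vec3: vy at 0 (size 4, align 4) → ends 4; pad 4 to align 8 for state; state at 8 (size 8, align 8) → ends 16; score at 16 (size 4, align 4) → ends 20; vx at 20 (size 4, align 4) → ends 24; cooldown at 24 (size 8, align 8) → ends 32; total 32 bytes, alignment 8
m6 at 0 (size 68, align 2) → ends 68
m8 at 68 (size 8, align 2) → ends 76
m0 at 76 (size 8, align 2) → ends 84
m1 at 84 (size 8, align 2) → ends 92
m7 at 92 (size 2, align 2) → ends 94
m12 at 94 (size 1, align 1) → ends 95
pad 1 to align 2 for m14
m14 at 96 (size 32, align 2) → ends 128
m21 at 128 (size 4, align 2) → ends 132
m17 at 132 (size 8, align 2) → ends 140
total 140 bytes, alignment 2
array of 6: 6 × 140 = 840

840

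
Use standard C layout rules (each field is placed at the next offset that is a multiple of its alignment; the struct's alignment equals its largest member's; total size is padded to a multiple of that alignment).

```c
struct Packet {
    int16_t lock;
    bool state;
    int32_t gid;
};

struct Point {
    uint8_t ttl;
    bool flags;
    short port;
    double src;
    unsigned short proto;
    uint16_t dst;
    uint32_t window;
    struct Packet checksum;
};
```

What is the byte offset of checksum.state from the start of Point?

26

Packet: lock at 0 (size 2, align 2) → ends 2; state at 2 (size 1, align 1) → ends 3; pad 1 to align 4 for gid; gid at 4 (size 4, align 4) → ends 8; total 8 bytes, alignment 4
ttl at 0 (size 1, align 1) → ends 1
flags at 1 (size 1, align 1) → ends 2
port at 2 (size 2, align 2) → ends 4
pad 4 to align 8 for src
src at 8 (size 8, align 8) → ends 16
proto at 16 (size 2, align 2) → ends 18
dst at 18 (size 2, align 2) → ends 20
window at 20 (size 4, align 4) → ends 24
checksum at 24 (size 8, align 4) → ends 32
within Packet: state at 2
24 + 2 = 26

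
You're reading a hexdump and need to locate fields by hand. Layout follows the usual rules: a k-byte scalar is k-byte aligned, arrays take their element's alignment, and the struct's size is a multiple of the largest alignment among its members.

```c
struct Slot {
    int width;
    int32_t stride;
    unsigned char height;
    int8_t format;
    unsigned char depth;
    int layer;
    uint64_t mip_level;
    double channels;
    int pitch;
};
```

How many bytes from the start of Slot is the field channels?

24

0..4  width  (4B, 4-aligned)
4..8  stride  (4B, 4-aligned)
8..9  height  (1B, 1-aligned)
9..10  format  (1B, 1-aligned)
10..11  depth  (1B, 1-aligned)
11..12  -- padding (1B)
12..16  layer  (4B, 4-aligned)
16..24  mip_level  (8B, 8-aligned)
24..32  channels  (8B, 8-aligned)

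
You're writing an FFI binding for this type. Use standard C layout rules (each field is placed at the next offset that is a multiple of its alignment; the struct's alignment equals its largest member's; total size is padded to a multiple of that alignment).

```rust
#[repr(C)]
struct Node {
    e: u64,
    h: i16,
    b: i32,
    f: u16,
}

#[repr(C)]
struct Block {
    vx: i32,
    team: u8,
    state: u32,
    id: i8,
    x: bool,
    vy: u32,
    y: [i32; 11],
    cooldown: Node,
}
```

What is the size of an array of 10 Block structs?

Node: @0: e [8B, align 8] → 8; @8: h [2B, align 2] → 10; +2 pad (align 4); @12: b [4B, align 4] → 16; @16: f [2B, align 2] → 18; +6 tail pad (align 8); size 24, align 8
@0: vx [4B, align 4] → 4
@4: team [1B, align 1] → 5
+3 pad (align 4)
@8: state [4B, align 4] → 12
@12: id [1B, align 1] → 13
@13: x [1B, align 1] → 14
+2 pad (align 4)
@16: vy [4B, align 4] → 20
@20: y [44B, align 4] → 64
@64: cooldown [24B, align 8] → 88
size 88, align 8
array of 10: 10 × 88 = 880

880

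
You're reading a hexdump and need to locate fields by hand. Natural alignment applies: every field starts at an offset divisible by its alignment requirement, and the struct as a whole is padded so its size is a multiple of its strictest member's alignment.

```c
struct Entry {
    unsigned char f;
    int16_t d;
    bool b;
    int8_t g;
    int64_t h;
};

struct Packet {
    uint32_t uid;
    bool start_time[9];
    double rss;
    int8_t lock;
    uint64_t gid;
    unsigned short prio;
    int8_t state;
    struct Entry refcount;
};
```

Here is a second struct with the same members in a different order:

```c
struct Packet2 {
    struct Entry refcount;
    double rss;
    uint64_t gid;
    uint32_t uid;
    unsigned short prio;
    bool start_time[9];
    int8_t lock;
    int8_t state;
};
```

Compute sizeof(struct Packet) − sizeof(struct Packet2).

8

Entry: 0..1  f  (1B, 1-aligned); 1..2  -- padding (1B); 2..4  d  (2B, 2-aligned); 4..5  b  (1B, 1-aligned); 5..6  g  (1B, 1-aligned); 6..8  -- padding (2B); 8..16  h  (8B, 8-aligned); sizeof = 16, alignof = 8
0..4  uid  (4B, 4-aligned)
4..13  start_time  (9B, 1-aligned)
13..16  -- padding (3B)
16..24  rss  (8B, 8-aligned)
24..25  lock  (1B, 1-aligned)
25..32  -- padding (7B)
32..40  gid  (8B, 8-aligned)
40..42  prio  (2B, 2-aligned)
42..43  state  (1B, 1-aligned)
43..48  -- padding (5B)
48..64  refcount  (16B, 8-aligned)
sizeof = 64, alignof = 8
— Packet2 —
0..16  refcount  (16B, 8-aligned)
16..24  rss  (8B, 8-aligned)
24..32  gid  (8B, 8-aligned)
32..36  uid  (4B, 4-aligned)
36..38  prio  (2B, 2-aligned)
38..47  start_time  (9B, 1-aligned)
47..48  lock  (1B, 1-aligned)
48..49  state  (1B, 1-aligned)
49..56  -- tail padding (7B)
sizeof = 56, alignof = 8
64 − 56 = 8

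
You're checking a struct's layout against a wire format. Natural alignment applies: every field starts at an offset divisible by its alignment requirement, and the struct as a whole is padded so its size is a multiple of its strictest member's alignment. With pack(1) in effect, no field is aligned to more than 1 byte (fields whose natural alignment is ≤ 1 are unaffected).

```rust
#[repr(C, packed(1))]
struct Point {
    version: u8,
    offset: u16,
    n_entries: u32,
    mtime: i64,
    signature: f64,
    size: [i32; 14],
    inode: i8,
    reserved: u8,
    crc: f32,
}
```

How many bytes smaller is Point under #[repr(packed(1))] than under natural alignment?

natural layout:
  @0: version [1B, align 1] → 1
  +1 pad (align 2)
  @2: offset [2B, align 2] → 4
  @4: n_entries [4B, align 4] → 8
  @8: mtime [8B, align 8] → 16
  @16: signature [8B, align 8] → 24
  @24: size [56B, align 4] → 80
  @80: inode [1B, align 1] → 81
  @81: reserved [1B, align 1] → 82
  +2 pad (align 4)
  @84: crc [4B, align 4] → 88
  size 88, align 8
packed(1) layout:
  @0: version [1B, align 1] → 1
  @1: offset [2B, align 1] → 3
  @3: n_entries [4B, align 1] → 7
  @7: mtime [8B, align 1] → 15
  @15: signature [8B, align 1] → 23
  @23: size [56B, align 1] → 79
  @79: inode [1B, align 1] → 80
  @80: reserved [1B, align 1] → 81
  @81: crc [4B, align 1] → 85
  size 85, align 1
88 − 85 = 3

3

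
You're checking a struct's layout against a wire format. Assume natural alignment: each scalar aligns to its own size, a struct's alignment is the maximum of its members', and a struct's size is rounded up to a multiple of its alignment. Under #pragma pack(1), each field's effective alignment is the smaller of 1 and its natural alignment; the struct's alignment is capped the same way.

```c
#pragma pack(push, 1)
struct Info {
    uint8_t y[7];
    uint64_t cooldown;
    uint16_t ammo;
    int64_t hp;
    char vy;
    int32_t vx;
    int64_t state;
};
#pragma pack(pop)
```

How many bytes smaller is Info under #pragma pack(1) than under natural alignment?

natural layout:
  y at 0 (size 7, align 1) → ends 7
  pad 1 to align 8 for cooldown
  cooldown at 8 (size 8, align 8) → ends 16
  ammo at 16 (size 2, align 2) → ends 18
  pad 6 to align 8 for hp
  hp at 24 (size 8, align 8) → ends 32
  vy at 32 (size 1, align 1) → ends 33
  pad 3 to align 4 for vx
  vx at 36 (size 4, align 4) → ends 40
  state at 40 (size 8, align 8) → ends 48
  total 48 bytes, alignment 8
packed(1) layout:
  y at 0 (size 7, align 1) → ends 7
  cooldown at 7 (size 8, align 1) → ends 15
  ammo at 15 (size 2, align 1) → ends 17
  hp at 17 (size 8, align 1) → ends 25
  vy at 25 (size 1, align 1) → ends 26
  vx at 26 (size 4, align 1) → ends 30
  state at 30 (size 8, align 1) → ends 38
  total 38 bytes, alignment 1
48 − 38 = 10

10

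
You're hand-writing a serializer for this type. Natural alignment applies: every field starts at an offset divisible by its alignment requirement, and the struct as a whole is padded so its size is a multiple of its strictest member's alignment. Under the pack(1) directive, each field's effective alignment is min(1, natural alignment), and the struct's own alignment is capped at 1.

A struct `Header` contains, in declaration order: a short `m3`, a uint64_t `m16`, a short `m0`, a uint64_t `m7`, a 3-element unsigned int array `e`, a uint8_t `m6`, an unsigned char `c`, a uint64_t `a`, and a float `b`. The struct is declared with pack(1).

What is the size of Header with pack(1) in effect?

@0: m3 [2B, align 1] → 2
@2: m16 [8B, align 1] → 10
@10: m0 [2B, align 1] → 12
@12: m7 [8B, align 1] → 20
@20: e [12B, align 1] → 32
@32: m6 [1B, align 1] → 33
@33: c [1B, align 1] → 34
@34: a [8B, align 1] → 42
@42: b [4B, align 1] → 46
size 46, align 1

46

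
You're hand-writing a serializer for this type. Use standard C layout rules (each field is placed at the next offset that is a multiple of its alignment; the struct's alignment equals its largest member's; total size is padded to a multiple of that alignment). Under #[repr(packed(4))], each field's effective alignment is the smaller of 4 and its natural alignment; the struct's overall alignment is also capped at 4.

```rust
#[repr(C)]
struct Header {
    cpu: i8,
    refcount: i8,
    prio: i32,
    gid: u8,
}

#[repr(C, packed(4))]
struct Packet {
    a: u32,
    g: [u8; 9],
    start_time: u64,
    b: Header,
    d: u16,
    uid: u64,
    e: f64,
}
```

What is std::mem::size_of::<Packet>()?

Header: 0..1  cpu  (1B, 1-aligned); 1..2  refcount  (1B, 1-aligned); 2..4  -- padding (2B); 4..8  prio  (4B, 4-aligned); 8..9  gid  (1B, 1-aligned); 9..12  -- tail padding (3B); sizeof = 12, alignof = 4
0..4  a  (4B, 4-aligned)
4..13  g  (9B, 1-aligned)
13..16  -- padding (3B)
16..24  start_time  (8B, 4-aligned)
24..36  b  (12B, 4-aligned)
36..38  d  (2B, 2-aligned)
38..40  -- padding (2B)
40..48  uid  (8B, 4-aligned)
48..56  e  (8B, 4-aligned)
sizeof = 56, alignof = 4

56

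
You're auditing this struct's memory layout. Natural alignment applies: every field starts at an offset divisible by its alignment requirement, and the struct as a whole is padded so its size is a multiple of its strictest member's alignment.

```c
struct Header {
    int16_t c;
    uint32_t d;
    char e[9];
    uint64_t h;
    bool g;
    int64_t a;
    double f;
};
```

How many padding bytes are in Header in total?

16

0..2  c  (2B, 2-aligned)
2..4  -- padding (2B)
4..8  d  (4B, 4-aligned)
8..17  e  (9B, 1-aligned)
17..24  -- padding (7B)
24..32  h  (8B, 8-aligned)
32..33  g  (1B, 1-aligned)
33..40  -- padding (7B)
40..48  a  (8B, 8-aligned)
48..56  f  (8B, 8-aligned)
sizeof = 56, alignof = 8
data bytes 40, size 56 → padding 16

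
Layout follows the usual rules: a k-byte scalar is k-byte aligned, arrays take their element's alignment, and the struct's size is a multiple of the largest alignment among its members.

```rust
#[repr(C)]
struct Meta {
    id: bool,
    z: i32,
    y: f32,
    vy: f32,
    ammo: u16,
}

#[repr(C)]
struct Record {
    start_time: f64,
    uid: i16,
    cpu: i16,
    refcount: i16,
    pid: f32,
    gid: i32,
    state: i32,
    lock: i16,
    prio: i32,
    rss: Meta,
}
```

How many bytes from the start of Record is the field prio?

32

Meta: id at 0 (size 1, align 1) → ends 1; pad 3 to align 4 for z; z at 4 (size 4, align 4) → ends 8; y at 8 (size 4, align 4) → ends 12; vy at 12 (size 4, align 4) → ends 16; ammo at 16 (size 2, align 2) → ends 18; tail pad 2 to reach multiple of 4; total 20 bytes, alignment 4
start_time at 0 (size 8, align 8) → ends 8
uid at 8 (size 2, align 2) → ends 10
cpu at 10 (size 2, align 2) → ends 12
refcount at 12 (size 2, align 2) → ends 14
pad 2 to align 4 for pid
pid at 16 (size 4, align 4) → ends 20
gid at 20 (size 4, align 4) → ends 24
state at 24 (size 4, align 4) → ends 28
lock at 28 (size 2, align 2) → ends 30
pad 2 to align 4 for prio
prio at 32 (size 4, align 4) → ends 36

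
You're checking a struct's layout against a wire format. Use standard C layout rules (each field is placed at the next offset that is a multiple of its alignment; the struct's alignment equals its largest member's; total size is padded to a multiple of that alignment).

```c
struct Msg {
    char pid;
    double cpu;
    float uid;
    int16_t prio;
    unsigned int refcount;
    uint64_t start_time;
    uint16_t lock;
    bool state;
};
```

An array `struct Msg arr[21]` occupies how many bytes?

1008

0..1  pid  (1B, 1-aligned)
1..8  -- padding (7B)
8..16  cpu  (8B, 8-aligned)
16..20  uid  (4B, 4-aligned)
20..22  prio  (2B, 2-aligned)
22..24  -- padding (2B)
24..28  refcount  (4B, 4-aligned)
28..32  -- padding (4B)
32..40  start_time  (8B, 8-aligned)
40..42  lock  (2B, 2-aligned)
42..43  state  (1B, 1-aligned)
43..48  -- tail padding (5B)
sizeof = 48, alignof = 8
array of 21: 21 × 48 = 1008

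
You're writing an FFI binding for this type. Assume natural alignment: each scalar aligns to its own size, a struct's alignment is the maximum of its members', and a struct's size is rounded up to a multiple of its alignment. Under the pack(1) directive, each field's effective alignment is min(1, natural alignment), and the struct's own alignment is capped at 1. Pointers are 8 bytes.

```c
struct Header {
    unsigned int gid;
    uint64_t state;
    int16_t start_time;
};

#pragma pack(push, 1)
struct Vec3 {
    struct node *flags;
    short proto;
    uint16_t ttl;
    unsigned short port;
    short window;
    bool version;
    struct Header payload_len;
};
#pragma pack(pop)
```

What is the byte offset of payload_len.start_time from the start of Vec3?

Header: @0: gid [4B, align 4] → 4; +4 pad (align 8); @8: state [8B, align 8] → 16; @16: start_time [2B, align 2] → 18; +6 tail pad (align 8); size 24, align 8
@0: flags [8B, align 1] → 8
@8: proto [2B, align 1] → 10
@10: ttl [2B, align 1] → 12
@12: port [2B, align 1] → 14
@14: window [2B, align 1] → 16
@16: version [1B, align 1] → 17
@17: payload_len [24B, align 1] → 41
within Header: start_time at 16
17 + 16 = 33

33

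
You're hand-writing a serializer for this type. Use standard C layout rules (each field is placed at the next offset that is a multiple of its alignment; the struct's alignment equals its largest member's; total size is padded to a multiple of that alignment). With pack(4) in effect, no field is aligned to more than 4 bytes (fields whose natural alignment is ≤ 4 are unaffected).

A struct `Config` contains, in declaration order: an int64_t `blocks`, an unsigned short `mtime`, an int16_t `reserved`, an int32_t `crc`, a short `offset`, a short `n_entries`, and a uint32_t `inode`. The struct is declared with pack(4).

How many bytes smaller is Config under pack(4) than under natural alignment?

0

natural layout:
  0..8  blocks  (8B, 8-aligned)
  8..10  mtime  (2B, 2-aligned)
  10..12  reserved  (2B, 2-aligned)
  12..16  crc  (4B, 4-aligned)
  16..18  offset  (2B, 2-aligned)
  18..20  n_entries  (2B, 2-aligned)
  20..24  inode  (4B, 4-aligned)
  sizeof = 24, alignof = 8
packed(4) layout:
  0..8  blocks  (8B, 4-aligned)
  8..10  mtime  (2B, 2-aligned)
  10..12  reserved  (2B, 2-aligned)
  12..16  crc  (4B, 4-aligned)
  16..18  offset  (2B, 2-aligned)
  18..20  n_entries  (2B, 2-aligned)
  20..24  inode  (4B, 4-aligned)
  sizeof = 24, alignof = 4
24 − 24 = 0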